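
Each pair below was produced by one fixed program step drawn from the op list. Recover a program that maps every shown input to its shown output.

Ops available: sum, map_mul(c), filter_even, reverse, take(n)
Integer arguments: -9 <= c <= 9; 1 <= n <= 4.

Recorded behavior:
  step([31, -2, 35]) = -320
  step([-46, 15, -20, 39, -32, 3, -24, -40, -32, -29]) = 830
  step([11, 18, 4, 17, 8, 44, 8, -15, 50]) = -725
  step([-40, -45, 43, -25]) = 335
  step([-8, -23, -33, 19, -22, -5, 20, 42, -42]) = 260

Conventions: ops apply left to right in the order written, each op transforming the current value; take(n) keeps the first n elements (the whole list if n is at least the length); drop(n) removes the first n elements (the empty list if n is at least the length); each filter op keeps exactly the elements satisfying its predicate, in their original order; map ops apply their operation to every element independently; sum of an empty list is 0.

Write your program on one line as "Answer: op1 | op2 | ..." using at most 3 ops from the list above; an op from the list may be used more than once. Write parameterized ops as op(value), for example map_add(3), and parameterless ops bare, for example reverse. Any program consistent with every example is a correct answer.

map_mul(-5) | reverse | sum

Check, running the answer program on each example:
  [31, -2, 35] -> [-155, 10, -175] -> [-175, 10, -155] -> -320
  [-46, 15, -20, 39, -32, 3, -24, -40, -32, -29] -> [230, -75, 100, -195, 160, -15, 120, 200, 160, 145] -> [145, 160, 200, 120, -15, 160, -195, 100, -75, 230] -> 830
  [11, 18, 4, 17, 8, 44, 8, -15, 50] -> [-55, -90, -20, -85, -40, -220, -40, 75, -250] -> [-250, 75, -40, -220, -40, -85, -20, -90, -55] -> -725
  [-40, -45, 43, -25] -> [200, 225, -215, 125] -> [125, -215, 225, 200] -> 335
  [-8, -23, -33, 19, -22, -5, 20, 42, -42] -> [40, 115, 165, -95, 110, 25, -100, -210, 210] -> [210, -210, -100, 25, 110, -95, 165, 115, 40] -> 260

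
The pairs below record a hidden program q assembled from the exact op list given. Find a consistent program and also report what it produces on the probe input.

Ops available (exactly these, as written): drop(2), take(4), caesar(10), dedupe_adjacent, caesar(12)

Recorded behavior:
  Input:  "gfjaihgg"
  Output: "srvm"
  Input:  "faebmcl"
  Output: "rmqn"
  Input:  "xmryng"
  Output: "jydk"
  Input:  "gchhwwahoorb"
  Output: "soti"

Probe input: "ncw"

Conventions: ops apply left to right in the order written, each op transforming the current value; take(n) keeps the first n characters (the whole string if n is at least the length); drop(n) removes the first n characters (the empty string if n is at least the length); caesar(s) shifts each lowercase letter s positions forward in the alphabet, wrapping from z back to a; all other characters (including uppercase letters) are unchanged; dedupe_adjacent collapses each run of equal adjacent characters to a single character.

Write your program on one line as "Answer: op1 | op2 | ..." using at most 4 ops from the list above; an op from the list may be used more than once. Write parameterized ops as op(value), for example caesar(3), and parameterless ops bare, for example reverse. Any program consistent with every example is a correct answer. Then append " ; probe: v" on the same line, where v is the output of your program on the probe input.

dedupe_adjacent | take(4) | caesar(12) ; probe: "zoi"

Check, running the answer program on each example:
  "gfjaihgg" -> "gfjaihg" -> "gfja" -> "srvm"
  "faebmcl" -> "faebmcl" -> "faeb" -> "rmqn"
  "xmryng" -> "xmryng" -> "xmry" -> "jydk"
  "gchhwwahoorb" -> "gchwahorb" -> "gchw" -> "soti"
  probe: "ncw" -> "ncw" -> "ncw" -> "zoi"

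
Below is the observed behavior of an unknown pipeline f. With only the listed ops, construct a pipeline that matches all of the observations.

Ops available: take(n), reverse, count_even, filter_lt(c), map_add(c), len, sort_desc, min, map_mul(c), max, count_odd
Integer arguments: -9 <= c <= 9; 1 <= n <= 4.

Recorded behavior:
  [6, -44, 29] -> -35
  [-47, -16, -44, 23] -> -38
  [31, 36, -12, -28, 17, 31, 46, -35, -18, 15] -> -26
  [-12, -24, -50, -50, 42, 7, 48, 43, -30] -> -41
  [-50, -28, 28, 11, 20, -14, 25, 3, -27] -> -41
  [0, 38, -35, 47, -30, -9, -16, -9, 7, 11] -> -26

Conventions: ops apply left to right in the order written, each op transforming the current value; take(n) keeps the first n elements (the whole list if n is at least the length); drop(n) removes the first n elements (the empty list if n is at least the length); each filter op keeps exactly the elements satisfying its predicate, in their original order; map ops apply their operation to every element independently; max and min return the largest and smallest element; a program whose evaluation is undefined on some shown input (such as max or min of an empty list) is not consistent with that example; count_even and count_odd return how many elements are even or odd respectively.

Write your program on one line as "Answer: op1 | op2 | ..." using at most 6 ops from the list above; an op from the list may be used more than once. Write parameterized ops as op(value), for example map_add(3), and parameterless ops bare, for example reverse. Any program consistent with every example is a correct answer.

reverse | map_add(9) | sort_desc | filter_lt(-4) | min

Check, running the answer program on each example:
  [6, -44, 29] -> [29, -44, 6] -> [38, -35, 15] -> [38, 15, -35] -> [-35] -> -35
  [-47, -16, -44, 23] -> [23, -44, -16, -47] -> [32, -35, -7, -38] -> [32, -7, -35, -38] -> [-7, -35, -38] -> -38
  [31, 36, -12, -28, 17, 31, 46, -35, -18, 15] -> [15, -18, -35, 46, 31, 17, -28, -12, 36, 31] -> [24, -9, -26, 55, 40, 26, -19, -3, 45, 40] -> [55, 45, 40, 40, 26, 24, -3, -9, -19, -26] -> [-9, -19, -26] -> -26
  [-12, -24, -50, -50, 42, 7, 48, 43, -30] -> [-30, 43, 48, 7, 42, -50, -50, -24, -12] -> [-21, 52, 57, 16, 51, -41, -41, -15, -3] -> [57, 52, 51, 16, -3, -15, -21, -41, -41] -> [-15, -21, -41, -41] -> -41
  [-50, -28, 28, 11, 20, -14, 25, 3, -27] -> [-27, 3, 25, -14, 20, 11, 28, -28, -50] -> [-18, 12, 34, -5, 29, 20, 37, -19, -41] -> [37, 34, 29, 20, 12, -5, -18, -19, -41] -> [-5, -18, -19, -41] -> -41
  [0, 38, -35, 47, -30, -9, -16, -9, 7, 11] -> [11, 7, -9, -16, -9, -30, 47, -35, 38, 0] -> [20, 16, 0, -7, 0, -21, 56, -26, 47, 9] -> [56, 47, 20, 16, 9, 0, 0, -7, -21, -26] -> [-7, -21, -26] -> -26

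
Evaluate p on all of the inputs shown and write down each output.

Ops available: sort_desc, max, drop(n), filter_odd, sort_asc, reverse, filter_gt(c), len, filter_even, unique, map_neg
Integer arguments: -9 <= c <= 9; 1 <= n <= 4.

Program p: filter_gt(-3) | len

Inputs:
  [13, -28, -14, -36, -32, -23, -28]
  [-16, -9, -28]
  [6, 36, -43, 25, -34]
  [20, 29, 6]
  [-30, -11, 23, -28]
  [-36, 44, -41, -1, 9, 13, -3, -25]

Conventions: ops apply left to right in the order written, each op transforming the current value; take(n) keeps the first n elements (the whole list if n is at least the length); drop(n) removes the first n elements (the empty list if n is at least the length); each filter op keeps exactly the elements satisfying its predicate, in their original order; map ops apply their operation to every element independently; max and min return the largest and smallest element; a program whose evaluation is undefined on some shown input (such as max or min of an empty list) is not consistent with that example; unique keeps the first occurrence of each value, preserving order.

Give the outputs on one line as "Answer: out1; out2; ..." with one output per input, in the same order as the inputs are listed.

Execution, op by op:
  [13, -28, -14, -36, -32, -23, -28] -> [13] -> 1
  [-16, -9, -28] -> [] -> 0
  [6, 36, -43, 25, -34] -> [6, 36, 25] -> 3
  [20, 29, 6] -> [20, 29, 6] -> 3
  [-30, -11, 23, -28] -> [23] -> 1
  [-36, 44, -41, -1, 9, 13, -3, -25] -> [44, -1, 9, 13] -> 4

1; 0; 3; 3; 1; 4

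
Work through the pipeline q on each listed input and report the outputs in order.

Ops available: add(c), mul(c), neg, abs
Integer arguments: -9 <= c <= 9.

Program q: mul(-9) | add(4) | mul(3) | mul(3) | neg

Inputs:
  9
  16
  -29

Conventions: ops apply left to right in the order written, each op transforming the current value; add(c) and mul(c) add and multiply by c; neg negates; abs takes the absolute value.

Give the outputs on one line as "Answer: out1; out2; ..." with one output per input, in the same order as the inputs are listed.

693; 1260; -2385

Execution, op by op:
  9 -> -81 -> -77 -> -231 -> -693 -> 693
  16 -> -144 -> -140 -> -420 -> -1260 -> 1260
  -29 -> 261 -> 265 -> 795 -> 2385 -> -2385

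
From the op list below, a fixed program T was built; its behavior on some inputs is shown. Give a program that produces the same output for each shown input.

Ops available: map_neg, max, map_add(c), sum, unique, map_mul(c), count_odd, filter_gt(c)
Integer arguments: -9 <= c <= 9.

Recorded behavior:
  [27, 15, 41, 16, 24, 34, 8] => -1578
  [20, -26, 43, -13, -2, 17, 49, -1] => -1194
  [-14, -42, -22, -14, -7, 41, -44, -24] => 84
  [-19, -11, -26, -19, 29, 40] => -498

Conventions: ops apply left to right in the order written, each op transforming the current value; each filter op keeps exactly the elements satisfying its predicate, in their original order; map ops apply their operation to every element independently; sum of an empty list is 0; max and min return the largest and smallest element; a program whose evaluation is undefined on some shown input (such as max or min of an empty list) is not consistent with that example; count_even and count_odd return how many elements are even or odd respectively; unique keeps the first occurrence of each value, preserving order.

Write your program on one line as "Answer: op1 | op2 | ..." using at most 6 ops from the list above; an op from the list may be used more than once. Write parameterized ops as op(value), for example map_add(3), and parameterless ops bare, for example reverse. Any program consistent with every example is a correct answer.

map_add(6) | map_add(8) | map_neg | unique | map_mul(6) | sum

Check, running the answer program on each example:
  [27, 15, 41, 16, 24, 34, 8] -> [33, 21, 47, 22, 30, 40, 14] -> [41, 29, 55, 30, 38, 48, 22] -> [-41, -29, -55, -30, -38, -48, -22] -> [-41, -29, -55, -30, -38, -48, -22] -> [-246, -174, -330, -180, -228, -288, -132] -> -1578
  [20, -26, 43, -13, -2, 17, 49, -1] -> [26, -20, 49, -7, 4, 23, 55, 5] -> [34, -12, 57, 1, 12, 31, 63, 13] -> [-34, 12, -57, -1, -12, -31, -63, -13] -> [-34, 12, -57, -1, -12, -31, -63, -13] -> [-204, 72, -342, -6, -72, -186, -378, -78] -> -1194
  [-14, -42, -22, -14, -7, 41, -44, -24] -> [-8, -36, -16, -8, -1, 47, -38, -18] -> [0, -28, -8, 0, 7, 55, -30, -10] -> [0, 28, 8, 0, -7, -55, 30, 10] -> [0, 28, 8, -7, -55, 30, 10] -> [0, 168, 48, -42, -330, 180, 60] -> 84
  [-19, -11, -26, -19, 29, 40] -> [-13, -5, -20, -13, 35, 46] -> [-5, 3, -12, -5, 43, 54] -> [5, -3, 12, 5, -43, -54] -> [5, -3, 12, -43, -54] -> [30, -18, 72, -258, -324] -> -498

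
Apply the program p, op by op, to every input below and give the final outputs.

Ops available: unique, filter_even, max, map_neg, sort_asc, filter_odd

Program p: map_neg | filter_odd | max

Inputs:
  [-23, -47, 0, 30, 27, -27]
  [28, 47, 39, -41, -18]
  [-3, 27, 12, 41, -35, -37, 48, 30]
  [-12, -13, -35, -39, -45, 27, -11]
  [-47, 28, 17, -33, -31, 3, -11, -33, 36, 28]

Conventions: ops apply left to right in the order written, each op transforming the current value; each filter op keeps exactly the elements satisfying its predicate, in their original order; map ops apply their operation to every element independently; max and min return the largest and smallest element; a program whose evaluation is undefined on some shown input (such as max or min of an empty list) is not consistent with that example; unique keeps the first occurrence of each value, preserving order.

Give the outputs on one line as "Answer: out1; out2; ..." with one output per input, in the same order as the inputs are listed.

47; 41; 37; 45; 47

Execution, op by op:
  [-23, -47, 0, 30, 27, -27] -> [23, 47, 0, -30, -27, 27] -> [23, 47, -27, 27] -> 47
  [28, 47, 39, -41, -18] -> [-28, -47, -39, 41, 18] -> [-47, -39, 41] -> 41
  [-3, 27, 12, 41, -35, -37, 48, 30] -> [3, -27, -12, -41, 35, 37, -48, -30] -> [3, -27, -41, 35, 37] -> 37
  [-12, -13, -35, -39, -45, 27, -11] -> [12, 13, 35, 39, 45, -27, 11] -> [13, 35, 39, 45, -27, 11] -> 45
  [-47, 28, 17, -33, -31, 3, -11, -33, 36, 28] -> [47, -28, -17, 33, 31, -3, 11, 33, -36, -28] -> [47, -17, 33, 31, -3, 11, 33] -> 47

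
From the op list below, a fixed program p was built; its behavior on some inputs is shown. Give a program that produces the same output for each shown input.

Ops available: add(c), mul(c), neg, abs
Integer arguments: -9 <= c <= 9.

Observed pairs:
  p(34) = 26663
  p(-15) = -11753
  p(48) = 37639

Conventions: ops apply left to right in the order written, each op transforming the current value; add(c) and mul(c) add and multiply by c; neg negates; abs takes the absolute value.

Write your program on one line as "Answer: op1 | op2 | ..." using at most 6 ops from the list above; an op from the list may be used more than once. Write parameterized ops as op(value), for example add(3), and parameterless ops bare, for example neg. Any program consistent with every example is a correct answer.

mul(8) | mul(-7) | mul(-7) | mul(2) | add(7)

Check, running the answer program on each example:
  34 -> 272 -> -1904 -> 13328 -> 26656 -> 26663
  -15 -> -120 -> 840 -> -5880 -> -11760 -> -11753
  48 -> 384 -> -2688 -> 18816 -> 37632 -> 37639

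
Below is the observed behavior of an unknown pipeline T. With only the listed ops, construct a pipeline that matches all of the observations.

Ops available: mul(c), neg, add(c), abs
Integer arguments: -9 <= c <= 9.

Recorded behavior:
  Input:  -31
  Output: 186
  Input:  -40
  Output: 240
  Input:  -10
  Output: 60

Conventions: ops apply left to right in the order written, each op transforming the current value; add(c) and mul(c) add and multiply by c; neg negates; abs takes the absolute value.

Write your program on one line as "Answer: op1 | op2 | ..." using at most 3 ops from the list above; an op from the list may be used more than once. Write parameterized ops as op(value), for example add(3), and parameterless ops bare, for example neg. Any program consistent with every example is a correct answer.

neg | mul(-6) | neg

Check, running the answer program on each example:
  -31 -> 31 -> -186 -> 186
  -40 -> 40 -> -240 -> 240
  -10 -> 10 -> -60 -> 60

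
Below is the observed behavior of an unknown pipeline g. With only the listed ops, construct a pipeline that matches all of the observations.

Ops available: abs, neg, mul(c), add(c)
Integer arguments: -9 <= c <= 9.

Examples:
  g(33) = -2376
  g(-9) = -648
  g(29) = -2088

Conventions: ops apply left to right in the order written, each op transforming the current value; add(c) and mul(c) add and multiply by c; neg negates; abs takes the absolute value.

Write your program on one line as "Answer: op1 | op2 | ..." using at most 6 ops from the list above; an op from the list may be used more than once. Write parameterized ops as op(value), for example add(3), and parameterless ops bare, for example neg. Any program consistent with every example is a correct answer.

neg | abs | mul(-2) | mul(4) | mul(9)

Check, running the answer program on each example:
  33 -> -33 -> 33 -> -66 -> -264 -> -2376
  -9 -> 9 -> 9 -> -18 -> -72 -> -648
  29 -> -29 -> 29 -> -58 -> -232 -> -2088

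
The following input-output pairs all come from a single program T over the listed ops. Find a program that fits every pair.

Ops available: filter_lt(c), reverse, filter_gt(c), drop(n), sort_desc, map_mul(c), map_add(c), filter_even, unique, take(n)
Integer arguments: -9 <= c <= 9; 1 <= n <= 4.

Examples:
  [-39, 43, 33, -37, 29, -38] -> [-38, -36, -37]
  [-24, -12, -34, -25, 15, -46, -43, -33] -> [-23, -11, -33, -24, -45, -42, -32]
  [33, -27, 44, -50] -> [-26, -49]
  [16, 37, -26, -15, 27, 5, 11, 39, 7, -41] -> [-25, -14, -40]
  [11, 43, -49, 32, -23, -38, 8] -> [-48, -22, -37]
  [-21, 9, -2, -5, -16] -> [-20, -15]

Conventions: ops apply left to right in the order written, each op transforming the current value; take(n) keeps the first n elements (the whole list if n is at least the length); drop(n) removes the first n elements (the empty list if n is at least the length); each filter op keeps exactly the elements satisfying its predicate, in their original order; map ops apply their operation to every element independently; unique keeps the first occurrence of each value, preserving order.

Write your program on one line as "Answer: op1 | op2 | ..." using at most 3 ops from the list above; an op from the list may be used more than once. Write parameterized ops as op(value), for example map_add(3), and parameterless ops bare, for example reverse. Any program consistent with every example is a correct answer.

filter_lt(-5) | map_add(1)

Check, running the answer program on each example:
  [-39, 43, 33, -37, 29, -38] -> [-39, -37, -38] -> [-38, -36, -37]
  [-24, -12, -34, -25, 15, -46, -43, -33] -> [-24, -12, -34, -25, -46, -43, -33] -> [-23, -11, -33, -24, -45, -42, -32]
  [33, -27, 44, -50] -> [-27, -50] -> [-26, -49]
  [16, 37, -26, -15, 27, 5, 11, 39, 7, -41] -> [-26, -15, -41] -> [-25, -14, -40]
  [11, 43, -49, 32, -23, -38, 8] -> [-49, -23, -38] -> [-48, -22, -37]
  [-21, 9, -2, -5, -16] -> [-21, -16] -> [-20, -15]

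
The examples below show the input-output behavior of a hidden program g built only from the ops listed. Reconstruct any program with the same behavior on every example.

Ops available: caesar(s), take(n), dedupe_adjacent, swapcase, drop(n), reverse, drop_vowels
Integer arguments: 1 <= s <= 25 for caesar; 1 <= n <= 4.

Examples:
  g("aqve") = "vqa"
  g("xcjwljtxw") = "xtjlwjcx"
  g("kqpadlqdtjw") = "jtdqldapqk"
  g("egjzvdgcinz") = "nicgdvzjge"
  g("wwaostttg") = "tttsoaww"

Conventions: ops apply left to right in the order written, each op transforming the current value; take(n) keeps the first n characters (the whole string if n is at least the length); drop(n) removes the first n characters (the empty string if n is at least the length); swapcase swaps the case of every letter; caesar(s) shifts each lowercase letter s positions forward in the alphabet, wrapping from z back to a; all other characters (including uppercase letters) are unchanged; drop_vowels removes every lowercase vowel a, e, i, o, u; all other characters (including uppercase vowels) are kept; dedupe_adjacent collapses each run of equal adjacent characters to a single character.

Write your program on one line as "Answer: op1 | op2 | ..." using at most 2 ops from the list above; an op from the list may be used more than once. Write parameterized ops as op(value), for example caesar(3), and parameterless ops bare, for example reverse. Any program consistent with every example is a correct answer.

reverse | drop(1)

Check, running the answer program on each example:
  "aqve" -> "evqa" -> "vqa"
  "xcjwljtxw" -> "wxtjlwjcx" -> "xtjlwjcx"
  "kqpadlqdtjw" -> "wjtdqldapqk" -> "jtdqldapqk"
  "egjzvdgcinz" -> "znicgdvzjge" -> "nicgdvzjge"
  "wwaostttg" -> "gtttsoaww" -> "tttsoaww"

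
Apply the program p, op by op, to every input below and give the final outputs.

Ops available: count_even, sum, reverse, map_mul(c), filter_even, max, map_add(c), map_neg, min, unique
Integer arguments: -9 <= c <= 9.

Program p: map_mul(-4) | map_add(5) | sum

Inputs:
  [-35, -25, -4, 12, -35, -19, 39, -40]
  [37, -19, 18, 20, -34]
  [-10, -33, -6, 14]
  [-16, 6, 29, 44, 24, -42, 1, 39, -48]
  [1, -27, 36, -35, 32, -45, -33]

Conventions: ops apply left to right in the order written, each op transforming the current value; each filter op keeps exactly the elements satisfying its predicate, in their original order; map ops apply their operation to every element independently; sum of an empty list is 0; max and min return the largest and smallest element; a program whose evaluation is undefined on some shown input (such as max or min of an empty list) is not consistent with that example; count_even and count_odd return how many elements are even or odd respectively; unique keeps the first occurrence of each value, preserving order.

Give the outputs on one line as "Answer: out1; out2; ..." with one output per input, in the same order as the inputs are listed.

468; -63; 160; -103; 319

Execution, op by op:
  [-35, -25, -4, 12, -35, -19, 39, -40] -> [140, 100, 16, -48, 140, 76, -156, 160] -> [145, 105, 21, -43, 145, 81, -151, 165] -> 468
  [37, -19, 18, 20, -34] -> [-148, 76, -72, -80, 136] -> [-143, 81, -67, -75, 141] -> -63
  [-10, -33, -6, 14] -> [40, 132, 24, -56] -> [45, 137, 29, -51] -> 160
  [-16, 6, 29, 44, 24, -42, 1, 39, -48] -> [64, -24, -116, -176, -96, 168, -4, -156, 192] -> [69, -19, -111, -171, -91, 173, 1, -151, 197] -> -103
  [1, -27, 36, -35, 32, -45, -33] -> [-4, 108, -144, 140, -128, 180, 132] -> [1, 113, -139, 145, -123, 185, 137] -> 319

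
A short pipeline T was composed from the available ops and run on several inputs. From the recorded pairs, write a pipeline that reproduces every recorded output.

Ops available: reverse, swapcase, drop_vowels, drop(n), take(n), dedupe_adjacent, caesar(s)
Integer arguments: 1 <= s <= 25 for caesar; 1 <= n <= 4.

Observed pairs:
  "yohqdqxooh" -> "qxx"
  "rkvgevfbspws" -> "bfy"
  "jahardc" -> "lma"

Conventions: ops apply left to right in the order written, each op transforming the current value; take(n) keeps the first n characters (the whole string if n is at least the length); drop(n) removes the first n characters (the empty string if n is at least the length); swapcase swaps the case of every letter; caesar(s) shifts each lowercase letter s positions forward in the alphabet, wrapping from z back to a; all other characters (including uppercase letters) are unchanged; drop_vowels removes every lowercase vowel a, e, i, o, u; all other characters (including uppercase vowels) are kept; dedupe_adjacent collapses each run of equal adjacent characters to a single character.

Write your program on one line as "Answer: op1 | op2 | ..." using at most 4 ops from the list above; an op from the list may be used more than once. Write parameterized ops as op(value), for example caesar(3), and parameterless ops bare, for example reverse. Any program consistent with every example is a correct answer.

reverse | take(3) | caesar(18) | caesar(17)

Check, running the answer program on each example:
  "yohqdqxooh" -> "hooxqdqhoy" -> "hoo" -> "zgg" -> "qxx"
  "rkvgevfbspws" -> "swpsbfvegvkr" -> "swp" -> "koh" -> "bfy"
  "jahardc" -> "cdrahaj" -> "cdr" -> "uvj" -> "lma"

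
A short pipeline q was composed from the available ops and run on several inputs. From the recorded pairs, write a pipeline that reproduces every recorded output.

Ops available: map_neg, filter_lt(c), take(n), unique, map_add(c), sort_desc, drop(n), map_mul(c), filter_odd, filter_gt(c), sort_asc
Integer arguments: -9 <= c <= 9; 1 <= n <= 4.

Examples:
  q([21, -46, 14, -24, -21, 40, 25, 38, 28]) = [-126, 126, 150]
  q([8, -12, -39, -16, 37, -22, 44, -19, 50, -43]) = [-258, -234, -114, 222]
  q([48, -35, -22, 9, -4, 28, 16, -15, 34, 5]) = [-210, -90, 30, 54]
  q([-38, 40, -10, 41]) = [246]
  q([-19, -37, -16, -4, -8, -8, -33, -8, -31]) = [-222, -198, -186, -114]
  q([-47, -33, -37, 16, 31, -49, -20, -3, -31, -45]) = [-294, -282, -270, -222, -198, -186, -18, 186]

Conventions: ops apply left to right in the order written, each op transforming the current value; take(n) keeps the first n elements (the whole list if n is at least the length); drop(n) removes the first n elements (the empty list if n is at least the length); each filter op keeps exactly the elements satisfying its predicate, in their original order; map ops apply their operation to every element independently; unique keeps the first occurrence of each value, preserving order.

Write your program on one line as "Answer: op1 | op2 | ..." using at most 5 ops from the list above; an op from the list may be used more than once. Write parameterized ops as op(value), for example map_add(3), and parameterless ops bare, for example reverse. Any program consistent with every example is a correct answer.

filter_odd | map_mul(-6) | map_neg | sort_asc

Check, running the answer program on each example:
  [21, -46, 14, -24, -21, 40, 25, 38, 28] -> [21, -21, 25] -> [-126, 126, -150] -> [126, -126, 150] -> [-126, 126, 150]
  [8, -12, -39, -16, 37, -22, 44, -19, 50, -43] -> [-39, 37, -19, -43] -> [234, -222, 114, 258] -> [-234, 222, -114, -258] -> [-258, -234, -114, 222]
  [48, -35, -22, 9, -4, 28, 16, -15, 34, 5] -> [-35, 9, -15, 5] -> [210, -54, 90, -30] -> [-210, 54, -90, 30] -> [-210, -90, 30, 54]
  [-38, 40, -10, 41] -> [41] -> [-246] -> [246] -> [246]
  [-19, -37, -16, -4, -8, -8, -33, -8, -31] -> [-19, -37, -33, -31] -> [114, 222, 198, 186] -> [-114, -222, -198, -186] -> [-222, -198, -186, -114]
  [-47, -33, -37, 16, 31, -49, -20, -3, -31, -45] -> [-47, -33, -37, 31, -49, -3, -31, -45] -> [282, 198, 222, -186, 294, 18, 186, 270] -> [-282, -198, -222, 186, -294, -18, -186, -270] -> [-294, -282, -270, -222, -198, -186, -18, 186]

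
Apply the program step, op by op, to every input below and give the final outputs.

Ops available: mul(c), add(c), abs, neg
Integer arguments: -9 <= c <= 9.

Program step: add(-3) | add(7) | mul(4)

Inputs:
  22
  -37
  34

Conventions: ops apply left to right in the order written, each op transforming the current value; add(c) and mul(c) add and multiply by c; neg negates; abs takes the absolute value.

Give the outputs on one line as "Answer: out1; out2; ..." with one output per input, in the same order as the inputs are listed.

Execution, op by op:
  22 -> 19 -> 26 -> 104
  -37 -> -40 -> -33 -> -132
  34 -> 31 -> 38 -> 152

104; -132; 152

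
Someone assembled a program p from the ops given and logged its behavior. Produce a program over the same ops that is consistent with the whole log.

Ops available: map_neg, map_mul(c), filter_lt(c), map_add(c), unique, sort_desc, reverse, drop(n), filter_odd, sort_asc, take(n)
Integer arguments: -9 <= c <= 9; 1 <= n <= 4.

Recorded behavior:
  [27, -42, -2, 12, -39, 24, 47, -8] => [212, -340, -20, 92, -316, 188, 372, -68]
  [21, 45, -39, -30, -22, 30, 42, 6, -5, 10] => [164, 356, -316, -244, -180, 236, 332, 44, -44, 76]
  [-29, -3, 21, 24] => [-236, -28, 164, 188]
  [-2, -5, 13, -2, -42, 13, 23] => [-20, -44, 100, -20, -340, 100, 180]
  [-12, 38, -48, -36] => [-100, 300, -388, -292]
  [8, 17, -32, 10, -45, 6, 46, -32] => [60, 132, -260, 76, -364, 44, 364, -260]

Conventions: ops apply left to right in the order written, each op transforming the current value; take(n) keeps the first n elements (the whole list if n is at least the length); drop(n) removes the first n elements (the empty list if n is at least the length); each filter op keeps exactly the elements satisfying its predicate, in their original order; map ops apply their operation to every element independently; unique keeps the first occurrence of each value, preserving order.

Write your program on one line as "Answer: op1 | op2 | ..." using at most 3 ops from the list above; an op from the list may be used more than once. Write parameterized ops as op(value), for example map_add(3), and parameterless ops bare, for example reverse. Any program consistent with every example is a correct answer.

map_mul(-8) | map_add(4) | map_neg

Check, running the answer program on each example:
  [27, -42, -2, 12, -39, 24, 47, -8] -> [-216, 336, 16, -96, 312, -192, -376, 64] -> [-212, 340, 20, -92, 316, -188, -372, 68] -> [212, -340, -20, 92, -316, 188, 372, -68]
  [21, 45, -39, -30, -22, 30, 42, 6, -5, 10] -> [-168, -360, 312, 240, 176, -240, -336, -48, 40, -80] -> [-164, -356, 316, 244, 180, -236, -332, -44, 44, -76] -> [164, 356, -316, -244, -180, 236, 332, 44, -44, 76]
  [-29, -3, 21, 24] -> [232, 24, -168, -192] -> [236, 28, -164, -188] -> [-236, -28, 164, 188]
  [-2, -5, 13, -2, -42, 13, 23] -> [16, 40, -104, 16, 336, -104, -184] -> [20, 44, -100, 20, 340, -100, -180] -> [-20, -44, 100, -20, -340, 100, 180]
  [-12, 38, -48, -36] -> [96, -304, 384, 288] -> [100, -300, 388, 292] -> [-100, 300, -388, -292]
  [8, 17, -32, 10, -45, 6, 46, -32] -> [-64, -136, 256, -80, 360, -48, -368, 256] -> [-60, -132, 260, -76, 364, -44, -364, 260] -> [60, 132, -260, 76, -364, 44, 364, -260]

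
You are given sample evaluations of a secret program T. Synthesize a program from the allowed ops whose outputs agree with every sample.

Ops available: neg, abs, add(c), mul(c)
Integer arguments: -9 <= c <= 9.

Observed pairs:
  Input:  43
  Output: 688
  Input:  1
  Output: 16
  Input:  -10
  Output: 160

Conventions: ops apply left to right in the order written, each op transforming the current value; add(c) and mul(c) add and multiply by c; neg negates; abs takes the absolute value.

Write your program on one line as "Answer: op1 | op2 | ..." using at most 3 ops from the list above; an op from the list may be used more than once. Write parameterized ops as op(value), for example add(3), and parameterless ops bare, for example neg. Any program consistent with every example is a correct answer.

mul(2) | mul(-8) | abs

Check, running the answer program on each example:
  43 -> 86 -> -688 -> 688
  1 -> 2 -> -16 -> 16
  -10 -> -20 -> 160 -> 160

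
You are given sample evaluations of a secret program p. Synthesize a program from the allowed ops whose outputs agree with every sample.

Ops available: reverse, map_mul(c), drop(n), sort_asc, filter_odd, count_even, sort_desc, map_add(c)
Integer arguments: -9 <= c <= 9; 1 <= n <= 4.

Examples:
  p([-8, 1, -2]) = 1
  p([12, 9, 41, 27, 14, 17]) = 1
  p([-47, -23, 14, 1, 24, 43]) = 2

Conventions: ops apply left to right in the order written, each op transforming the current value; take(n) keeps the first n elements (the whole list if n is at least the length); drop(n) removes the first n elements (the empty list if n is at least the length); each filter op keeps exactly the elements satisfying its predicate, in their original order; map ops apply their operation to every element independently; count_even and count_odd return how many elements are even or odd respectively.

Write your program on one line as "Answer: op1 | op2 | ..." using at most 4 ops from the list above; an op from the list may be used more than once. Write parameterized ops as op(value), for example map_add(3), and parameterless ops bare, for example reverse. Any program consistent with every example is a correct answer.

drop(2) | sort_asc | count_even

Check, running the answer program on each example:
  [-8, 1, -2] -> [-2] -> [-2] -> 1
  [12, 9, 41, 27, 14, 17] -> [41, 27, 14, 17] -> [14, 17, 27, 41] -> 1
  [-47, -23, 14, 1, 24, 43] -> [14, 1, 24, 43] -> [1, 14, 24, 43] -> 2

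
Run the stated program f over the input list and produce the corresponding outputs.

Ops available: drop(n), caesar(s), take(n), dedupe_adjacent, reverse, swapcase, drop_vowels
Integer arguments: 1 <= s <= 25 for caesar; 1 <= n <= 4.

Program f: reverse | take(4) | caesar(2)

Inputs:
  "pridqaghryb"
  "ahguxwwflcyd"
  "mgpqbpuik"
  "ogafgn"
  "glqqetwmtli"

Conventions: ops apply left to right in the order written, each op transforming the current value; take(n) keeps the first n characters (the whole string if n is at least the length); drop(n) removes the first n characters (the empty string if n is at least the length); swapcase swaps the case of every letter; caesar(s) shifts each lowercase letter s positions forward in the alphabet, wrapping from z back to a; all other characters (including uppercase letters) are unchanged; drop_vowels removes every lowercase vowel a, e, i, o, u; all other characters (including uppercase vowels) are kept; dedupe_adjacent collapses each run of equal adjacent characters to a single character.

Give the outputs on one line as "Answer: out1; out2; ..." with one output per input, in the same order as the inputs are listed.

Execution, op by op:
  "pridqaghryb" -> "byrhgaqdirp" -> "byrh" -> "datj"
  "ahguxwwflcyd" -> "dyclfwwxugha" -> "dycl" -> "faen"
  "mgpqbpuik" -> "kiupbqpgm" -> "kiup" -> "mkwr"
  "ogafgn" -> "ngfago" -> "ngfa" -> "pihc"
  "glqqetwmtli" -> "iltmwteqqlg" -> "iltm" -> "knvo"

"datj"; "faen"; "mkwr"; "pihc"; "knvo"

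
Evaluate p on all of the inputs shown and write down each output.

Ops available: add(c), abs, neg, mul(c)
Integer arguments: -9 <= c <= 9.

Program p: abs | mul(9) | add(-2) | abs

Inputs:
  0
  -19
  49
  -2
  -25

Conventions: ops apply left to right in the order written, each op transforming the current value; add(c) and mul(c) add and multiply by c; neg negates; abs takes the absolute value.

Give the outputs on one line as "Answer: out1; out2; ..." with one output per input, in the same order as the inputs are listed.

2; 169; 439; 16; 223

Execution, op by op:
  0 -> 0 -> 0 -> -2 -> 2
  -19 -> 19 -> 171 -> 169 -> 169
  49 -> 49 -> 441 -> 439 -> 439
  -2 -> 2 -> 18 -> 16 -> 16
  -25 -> 25 -> 225 -> 223 -> 223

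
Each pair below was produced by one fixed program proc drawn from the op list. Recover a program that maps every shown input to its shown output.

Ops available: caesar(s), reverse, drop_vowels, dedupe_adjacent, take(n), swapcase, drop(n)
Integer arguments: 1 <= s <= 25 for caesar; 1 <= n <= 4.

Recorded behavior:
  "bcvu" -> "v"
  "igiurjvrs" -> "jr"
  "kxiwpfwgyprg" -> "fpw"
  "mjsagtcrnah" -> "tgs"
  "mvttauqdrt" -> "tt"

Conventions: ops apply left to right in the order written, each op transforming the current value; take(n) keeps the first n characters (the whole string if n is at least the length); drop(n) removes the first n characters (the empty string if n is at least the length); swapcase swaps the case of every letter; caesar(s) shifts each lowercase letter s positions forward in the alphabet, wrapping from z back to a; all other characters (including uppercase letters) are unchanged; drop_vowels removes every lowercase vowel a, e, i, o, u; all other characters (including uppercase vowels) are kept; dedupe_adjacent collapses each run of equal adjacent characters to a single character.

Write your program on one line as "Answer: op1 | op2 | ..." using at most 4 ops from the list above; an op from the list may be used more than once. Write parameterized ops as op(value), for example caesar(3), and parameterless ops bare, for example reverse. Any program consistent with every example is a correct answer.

drop(2) | take(4) | reverse | drop_vowels

Check, running the answer program on each example:
  "bcvu" -> "vu" -> "vu" -> "uv" -> "v"
  "igiurjvrs" -> "iurjvrs" -> "iurj" -> "jrui" -> "jr"
  "kxiwpfwgyprg" -> "iwpfwgyprg" -> "iwpf" -> "fpwi" -> "fpw"
  "mjsagtcrnah" -> "sagtcrnah" -> "sagt" -> "tgas" -> "tgs"
  "mvttauqdrt" -> "ttauqdrt" -> "ttau" -> "uatt" -> "tt"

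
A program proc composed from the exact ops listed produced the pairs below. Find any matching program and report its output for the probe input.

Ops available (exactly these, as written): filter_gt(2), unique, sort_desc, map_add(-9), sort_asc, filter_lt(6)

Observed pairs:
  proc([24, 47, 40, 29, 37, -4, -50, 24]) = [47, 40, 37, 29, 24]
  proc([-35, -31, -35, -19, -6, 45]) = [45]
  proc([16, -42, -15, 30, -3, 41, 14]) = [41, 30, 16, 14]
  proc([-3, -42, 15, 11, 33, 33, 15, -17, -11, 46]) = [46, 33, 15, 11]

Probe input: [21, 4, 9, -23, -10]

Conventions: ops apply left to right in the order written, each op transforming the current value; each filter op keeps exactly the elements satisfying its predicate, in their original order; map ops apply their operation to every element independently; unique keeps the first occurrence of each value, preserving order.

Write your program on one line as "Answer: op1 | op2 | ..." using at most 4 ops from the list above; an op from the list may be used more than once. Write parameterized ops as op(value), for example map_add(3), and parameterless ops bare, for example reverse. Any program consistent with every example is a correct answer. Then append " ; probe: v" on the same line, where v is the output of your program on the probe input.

filter_gt(2) | unique | sort_desc ; probe: [21, 9, 4]

Check, running the answer program on each example:
  [24, 47, 40, 29, 37, -4, -50, 24] -> [24, 47, 40, 29, 37, 24] -> [24, 47, 40, 29, 37] -> [47, 40, 37, 29, 24]
  [-35, -31, -35, -19, -6, 45] -> [45] -> [45] -> [45]
  [16, -42, -15, 30, -3, 41, 14] -> [16, 30, 41, 14] -> [16, 30, 41, 14] -> [41, 30, 16, 14]
  [-3, -42, 15, 11, 33, 33, 15, -17, -11, 46] -> [15, 11, 33, 33, 15, 46] -> [15, 11, 33, 46] -> [46, 33, 15, 11]
  probe: [21, 4, 9, -23, -10] -> [21, 4, 9] -> [21, 4, 9] -> [21, 9, 4]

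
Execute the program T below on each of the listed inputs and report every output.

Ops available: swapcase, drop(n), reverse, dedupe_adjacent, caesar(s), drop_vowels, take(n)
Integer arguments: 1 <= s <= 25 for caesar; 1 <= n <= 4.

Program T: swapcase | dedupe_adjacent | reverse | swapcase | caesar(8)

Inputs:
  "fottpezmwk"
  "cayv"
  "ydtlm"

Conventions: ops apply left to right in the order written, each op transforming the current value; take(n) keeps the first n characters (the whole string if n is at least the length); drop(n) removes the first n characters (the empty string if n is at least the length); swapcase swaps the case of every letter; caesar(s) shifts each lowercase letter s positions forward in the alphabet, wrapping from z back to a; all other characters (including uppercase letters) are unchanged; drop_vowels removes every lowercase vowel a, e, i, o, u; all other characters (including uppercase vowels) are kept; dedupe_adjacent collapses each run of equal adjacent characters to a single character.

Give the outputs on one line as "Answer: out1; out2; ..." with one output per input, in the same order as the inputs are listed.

"seuhmxbwn"; "dgik"; "utblg"

Execution, op by op:
  "fottpezmwk" -> "FOTTPEZMWK" -> "FOTPEZMWK" -> "KWMZEPTOF" -> "kwmzeptof" -> "seuhmxbwn"
  "cayv" -> "CAYV" -> "CAYV" -> "VYAC" -> "vyac" -> "dgik"
  "ydtlm" -> "YDTLM" -> "YDTLM" -> "MLTDY" -> "mltdy" -> "utblg"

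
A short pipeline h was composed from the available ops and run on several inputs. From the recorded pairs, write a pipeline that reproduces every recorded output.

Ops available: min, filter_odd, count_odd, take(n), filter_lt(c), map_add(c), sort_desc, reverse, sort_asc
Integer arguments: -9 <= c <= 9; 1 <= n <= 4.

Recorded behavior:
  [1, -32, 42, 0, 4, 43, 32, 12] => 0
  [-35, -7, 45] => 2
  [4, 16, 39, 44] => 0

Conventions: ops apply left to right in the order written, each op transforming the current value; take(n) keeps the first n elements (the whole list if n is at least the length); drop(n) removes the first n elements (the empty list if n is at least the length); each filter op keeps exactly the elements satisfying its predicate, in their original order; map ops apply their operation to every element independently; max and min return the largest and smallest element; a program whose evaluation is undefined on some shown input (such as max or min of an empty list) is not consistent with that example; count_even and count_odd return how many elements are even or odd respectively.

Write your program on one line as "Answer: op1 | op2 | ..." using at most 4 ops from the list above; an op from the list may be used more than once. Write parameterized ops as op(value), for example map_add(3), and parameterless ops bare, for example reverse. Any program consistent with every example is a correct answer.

filter_lt(-2) | sort_desc | count_odd

Check, running the answer program on each example:
  [1, -32, 42, 0, 4, 43, 32, 12] -> [-32] -> [-32] -> 0
  [-35, -7, 45] -> [-35, -7] -> [-7, -35] -> 2
  [4, 16, 39, 44] -> [] -> [] -> 0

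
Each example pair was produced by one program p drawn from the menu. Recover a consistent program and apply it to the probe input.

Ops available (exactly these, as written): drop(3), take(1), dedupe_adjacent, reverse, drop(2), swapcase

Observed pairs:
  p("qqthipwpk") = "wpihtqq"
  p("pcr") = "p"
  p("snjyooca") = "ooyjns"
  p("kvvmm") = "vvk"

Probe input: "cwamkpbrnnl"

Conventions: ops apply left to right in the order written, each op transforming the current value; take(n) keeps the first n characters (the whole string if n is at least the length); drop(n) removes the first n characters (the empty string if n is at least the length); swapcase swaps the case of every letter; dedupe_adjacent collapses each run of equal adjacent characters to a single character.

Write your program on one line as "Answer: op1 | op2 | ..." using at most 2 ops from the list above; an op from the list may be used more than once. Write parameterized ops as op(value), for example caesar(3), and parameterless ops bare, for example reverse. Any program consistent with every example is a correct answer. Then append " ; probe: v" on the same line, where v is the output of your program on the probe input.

reverse | drop(2) ; probe: "nrbpkmawc"

Check, running the answer program on each example:
  "qqthipwpk" -> "kpwpihtqq" -> "wpihtqq"
  "pcr" -> "rcp" -> "p"
  "snjyooca" -> "acooyjns" -> "ooyjns"
  "kvvmm" -> "mmvvk" -> "vvk"
  probe: "cwamkpbrnnl" -> "lnnrbpkmawc" -> "nrbpkmawc"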